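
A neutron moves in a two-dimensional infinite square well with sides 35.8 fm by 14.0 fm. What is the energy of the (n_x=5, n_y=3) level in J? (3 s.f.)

For a 2D rectangular well E = (h²/8m_n)·Σ n_i²/L_i² = (6.626×10^-34)²/(8·1.675×10^-27) · [5²/(35.8 fm)² + 3²/(14.0 fm)²].
Evaluating gives E = 2.14×10^-12 J.

E = 2.14×10^-12 J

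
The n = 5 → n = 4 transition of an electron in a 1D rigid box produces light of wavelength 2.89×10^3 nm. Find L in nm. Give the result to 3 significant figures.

L = 2.81 nm

The photon carries ΔE = hc/λ = 6.626×10^-34·2.998×10^8/2.89×10^-6 m = 6.874×10^-20 J.
Since ΔE = (5² − 4²)E_1, E_1 = 7.638×10^-21 J, and L = h/√(8m_eE_1) = 2.81×10^-9 m = 2.81 nm.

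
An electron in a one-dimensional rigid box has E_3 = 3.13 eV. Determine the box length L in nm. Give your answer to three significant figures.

L = 1.04 nm

From E_n = n²h²/(8m_eL²), L = n·h/√(8m_eE_n).
E_3 = 3.13 eV = 5.014×10^-19 J, so L = 3·6.626×10^-34/√(8·9.109×10^-31·5.014×10^-19) = 1.04×10^-9 m = 1.04 nm.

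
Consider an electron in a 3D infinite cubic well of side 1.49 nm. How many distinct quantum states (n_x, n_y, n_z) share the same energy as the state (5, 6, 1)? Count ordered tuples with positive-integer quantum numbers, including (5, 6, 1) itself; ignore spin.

The level has n_x² + n_y² + n_z² = 62. The ordered positive-integer solutions are (1, 5, 6), (1, 6, 5), (2, 3, 7), (2, 7, 3), (3, 2, 7), (3, 7, 2), (5, 1, 6), (5, 6, 1), (6, 1, 5), (6, 5, 1), (7, 2, 3), (7, 3, 2).
That gives 12 states.

degeneracy = 12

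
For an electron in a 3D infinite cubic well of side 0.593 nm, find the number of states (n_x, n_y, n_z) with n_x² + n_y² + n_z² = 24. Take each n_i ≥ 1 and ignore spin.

The level has n_x² + n_y² + n_z² = 24. The ordered positive-integer solutions are (2, 2, 4), (2, 4, 2), (4, 2, 2).
That gives 3 states.

degeneracy = 3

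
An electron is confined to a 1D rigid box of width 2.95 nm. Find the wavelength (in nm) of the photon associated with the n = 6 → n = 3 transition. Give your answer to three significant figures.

λ = 1.06×10^3 nm

E_1 = h²/(8m_eL²) = 6.923×10^-21 J, so ΔE = (6² − 3²)E_1 = 1.869×10^-19 J.
λ = hc/ΔE = (6.626×10^-34·2.998×10^8)/1.869×10^-19 = 1.06×10^-6 m = 1.06×10^3 nm.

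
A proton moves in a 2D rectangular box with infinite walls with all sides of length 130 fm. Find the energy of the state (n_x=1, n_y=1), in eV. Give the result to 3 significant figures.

E = 2.42×10^4 eV

For a 2D rectangular well E = (h²/8m_p)·Σ n_i²/L_i² = (6.626×10^-34)²/(8·1.673×10^-27) · [1²/(130 fm)² + 1²/(130 fm)²].
Evaluating gives E = 3.882×10^-15 J = 2.42×10^4 eV.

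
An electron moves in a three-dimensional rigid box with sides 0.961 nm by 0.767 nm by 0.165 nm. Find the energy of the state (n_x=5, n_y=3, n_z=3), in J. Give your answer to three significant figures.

For a 3D rectangular well E = (h²/8m_e)·Σ n_i²/L_i² = (6.626×10^-34)²/(8·9.109×10^-31) · [5²/(0.961 nm)² + 3²/(0.767 nm)² + 3²/(0.165 nm)²].
Evaluating gives E = 2.25×10^-17 J.

E = 2.25×10^-17 J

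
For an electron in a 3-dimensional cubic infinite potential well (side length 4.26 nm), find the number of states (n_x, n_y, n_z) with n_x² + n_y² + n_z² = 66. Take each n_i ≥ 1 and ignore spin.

degeneracy = 12

The level has n_x² + n_y² + n_z² = 66. The ordered positive-integer solutions are (1, 1, 8), (1, 4, 7), (1, 7, 4), (1, 8, 1), (4, 1, 7), (4, 5, 5), (4, 7, 1), (5, 4, 5), (5, 5, 4), (7, 1, 4), (7, 4, 1), (8, 1, 1).
That gives 12 states.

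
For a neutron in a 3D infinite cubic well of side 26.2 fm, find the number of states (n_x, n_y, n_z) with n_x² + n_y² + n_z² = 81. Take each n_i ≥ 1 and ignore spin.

degeneracy = 12

The level has n_x² + n_y² + n_z² = 81. The ordered positive-integer solutions are (1, 4, 8), (1, 8, 4), (3, 6, 6), (4, 1, 8), (4, 4, 7), (4, 7, 4), (4, 8, 1), (6, 3, 6), (6, 6, 3), (7, 4, 4), (8, 1, 4), (8, 4, 1).
That gives 12 states.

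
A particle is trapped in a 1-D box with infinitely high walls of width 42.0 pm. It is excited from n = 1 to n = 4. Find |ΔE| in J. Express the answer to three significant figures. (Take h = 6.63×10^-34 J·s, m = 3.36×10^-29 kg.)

E_1 = h²/(8mL²) = 9.270×10^-19 J.
|ΔE| = |1² − 4²|·E_1 = 15·9.270×10^-19 J = 1.39×10^-17 J.

|ΔE| = 1.39×10^-17 J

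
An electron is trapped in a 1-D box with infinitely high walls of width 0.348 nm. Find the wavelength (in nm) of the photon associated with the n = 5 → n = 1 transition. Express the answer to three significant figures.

λ = 16.6 nm

E_1 = h²/(8m_eL²) = 4.975×10^-19 J, so ΔE = (5² − 1²)E_1 = 1.194×10^-17 J.
λ = hc/ΔE = (6.626×10^-34·2.998×10^8)/1.194×10^-17 = 1.66×10^-8 m = 16.6 nm.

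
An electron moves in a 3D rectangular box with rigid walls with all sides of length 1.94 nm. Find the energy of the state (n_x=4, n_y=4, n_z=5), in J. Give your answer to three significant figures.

For a 3D rectangular well E = (h²/8m_e)·Σ n_i²/L_i² = (6.626×10^-34)²/(8·9.109×10^-31) · [4²/(1.94 nm)² + 4²/(1.94 nm)² + 5²/(1.94 nm)²].
Evaluating gives E = 9.12×10^-19 J.

E = 9.12×10^-19 J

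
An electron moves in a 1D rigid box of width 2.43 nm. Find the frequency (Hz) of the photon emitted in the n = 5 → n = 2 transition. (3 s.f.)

f = 3.23×10^14 Hz

E_1 = h²/(8m_eL²) = 1.020×10^-20 J and ΔE = (5² − 2²)E_1 = 2.142×10^-19 J.
f = ΔE/h = 2.142×10^-19/6.626×10^-34 = 3.23×10^14 Hz.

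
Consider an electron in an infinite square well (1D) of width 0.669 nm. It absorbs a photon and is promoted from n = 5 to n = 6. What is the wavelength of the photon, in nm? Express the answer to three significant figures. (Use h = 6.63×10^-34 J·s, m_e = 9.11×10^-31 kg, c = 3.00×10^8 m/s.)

λ = 134 nm

E_1 = h²/(8m_eL²) = 1.348×10^-19 J, so ΔE = (6² − 5²)E_1 = 1.483×10^-18 J.
λ = hc/ΔE = (6.63×10^-34·3.00×10^8)/1.483×10^-18 = 1.34×10^-7 m = 134 nm.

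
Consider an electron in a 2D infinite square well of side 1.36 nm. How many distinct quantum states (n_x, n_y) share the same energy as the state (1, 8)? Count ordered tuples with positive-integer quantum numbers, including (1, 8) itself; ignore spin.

The level has n_x² + n_y² = 65. The ordered positive-integer solutions are (1, 8), (4, 7), (7, 4), (8, 1).
That gives 4 states.

degeneracy = 4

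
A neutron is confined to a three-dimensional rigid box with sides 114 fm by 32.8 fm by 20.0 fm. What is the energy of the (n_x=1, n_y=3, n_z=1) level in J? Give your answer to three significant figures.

E = 3.59×10^-13 J

For a 3D rectangular well E = (h²/8m_n)·Σ n_i²/L_i² = (6.626×10^-34)²/(8·1.675×10^-27) · [1²/(114 fm)² + 3²/(32.8 fm)² + 1²/(20.0 fm)²].
Evaluating gives E = 3.59×10^-13 J.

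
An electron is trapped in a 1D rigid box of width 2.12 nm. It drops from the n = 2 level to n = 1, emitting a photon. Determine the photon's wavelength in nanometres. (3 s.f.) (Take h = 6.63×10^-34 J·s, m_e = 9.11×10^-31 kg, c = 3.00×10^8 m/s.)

λ = 4.94×10^3 nm

E_1 = h²/(8m_eL²) = 1.342×10^-20 J, so ΔE = (2² − 1²)E_1 = 4.026×10^-20 J.
λ = hc/ΔE = (6.63×10^-34·3.00×10^8)/4.026×10^-20 = 4.94×10^-6 m = 4.94×10^3 nm.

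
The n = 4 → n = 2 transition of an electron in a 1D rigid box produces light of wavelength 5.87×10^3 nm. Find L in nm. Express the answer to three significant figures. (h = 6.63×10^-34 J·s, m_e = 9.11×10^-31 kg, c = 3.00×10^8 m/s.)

L = 4.62 nm

The photon carries ΔE = hc/λ = 6.63×10^-34·3.00×10^8/5.87×10^-6 m = 3.388×10^-20 J.
Since ΔE = (4² − 2²)E_1, E_1 = 2.823×10^-21 J, and L = h/√(8m_eE_1) = 4.62×10^-9 m = 4.62 nm.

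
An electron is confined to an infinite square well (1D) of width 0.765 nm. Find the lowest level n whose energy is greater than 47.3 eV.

n = 9

E_1 = h²/(8m_eL²) = 1.029×10^-19 J = 0.6423 eV.
Need n² > 47.3/0.6423 = 73.64, i.e. n > 8.581.
The smallest integer satisfying this is n = 9.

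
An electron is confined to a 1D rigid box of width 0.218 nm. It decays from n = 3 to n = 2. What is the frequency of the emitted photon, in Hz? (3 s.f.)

f = 9.57×10^15 Hz

E_1 = h²/(8m_eL²) = 1.268×10^-18 J and ΔE = (3² − 2²)E_1 = 6.340×10^-18 J.
f = ΔE/h = 6.340×10^-18/6.626×10^-34 = 9.57×10^15 Hz.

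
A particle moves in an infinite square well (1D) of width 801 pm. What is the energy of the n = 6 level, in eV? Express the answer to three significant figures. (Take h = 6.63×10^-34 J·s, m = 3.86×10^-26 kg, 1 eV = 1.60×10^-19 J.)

E_6 = 4.99×10^-4 eV

For an infinite well E_n = n²h²/(8mL²), so E_1 = h²/(8mL²) = (6.63×10^-34)²/(8·3.86×10^-26·(8.01×10^-10 m)²) = 2.219×10^-24 J.
Then E_6 = 6²·E_1 = 36·2.219×10^-24 J = 7.988×10^-23 J.
Converting, E_6 = 7.988×10^-23 J / (1.60×10^-19 J/eV) = 4.99×10^-4 eV.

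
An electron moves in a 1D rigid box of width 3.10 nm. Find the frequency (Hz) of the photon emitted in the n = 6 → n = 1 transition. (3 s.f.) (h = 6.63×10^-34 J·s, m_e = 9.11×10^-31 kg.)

f = 3.31×10^14 Hz

E_1 = h²/(8m_eL²) = 6.276×10^-21 J and ΔE = (6² − 1²)E_1 = 2.197×10^-19 J.
f = ΔE/h = 2.197×10^-19/6.63×10^-34 = 3.31×10^14 Hz.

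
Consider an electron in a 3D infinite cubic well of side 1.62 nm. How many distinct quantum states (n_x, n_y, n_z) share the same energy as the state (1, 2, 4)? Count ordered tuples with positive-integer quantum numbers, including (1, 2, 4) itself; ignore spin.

degeneracy = 6

The level has n_x² + n_y² + n_z² = 21. The ordered positive-integer solutions are (1, 2, 4), (1, 4, 2), (2, 1, 4), (2, 4, 1), (4, 1, 2), (4, 2, 1).
That gives 6 states.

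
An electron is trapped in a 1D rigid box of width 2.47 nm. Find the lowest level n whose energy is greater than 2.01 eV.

E_1 = h²/(8m_eL²) = 9.875×10^-21 J = 0.06164 eV.
Need n² > 2.01/0.06164 = 32.61, i.e. n > 5.711.
The smallest integer satisfying this is n = 6.

n = 6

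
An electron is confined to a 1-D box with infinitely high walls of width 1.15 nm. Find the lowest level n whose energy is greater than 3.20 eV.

n = 4

E_1 = h²/(8m_eL²) = 4.556×10^-20 J = 0.2844 eV.
Need n² > 3.20/0.2844 = 11.25, i.e. n > 3.354.
The smallest integer satisfying this is n = 4.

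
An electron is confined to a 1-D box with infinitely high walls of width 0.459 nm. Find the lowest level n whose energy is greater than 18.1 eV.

E_1 = h²/(8m_eL²) = 2.860×10^-19 J = 1.785 eV.
Need n² > 18.1/1.785 = 10.14, i.e. n > 3.184.
The smallest integer satisfying this is n = 4.

n = 4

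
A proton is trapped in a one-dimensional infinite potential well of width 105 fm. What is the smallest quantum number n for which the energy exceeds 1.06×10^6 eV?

E_1 = h²/(8m_pL²) = 2.975×10^-15 J = 1.857×10^4 eV.
Need n² > 1.06×10^6/1.857×10^4 = 57.08, i.e. n > 7.555.
The smallest integer satisfying this is n = 8.

n = 8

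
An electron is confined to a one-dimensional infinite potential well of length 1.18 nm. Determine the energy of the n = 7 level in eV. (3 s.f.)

E_7 = 13.2 eV

For an infinite well E_n = n²h²/(8m_eL²), so E_1 = h²/(8m_eL²) = (6.626×10^-34)²/(8·9.109×10^-31·(1.18×10^-9 m)²) = 4.327×10^-20 J.
Then E_7 = 7²·E_1 = 49·4.327×10^-20 J = 2.120×10^-18 J.
Converting, E_7 = 2.120×10^-18 J / (1.602×10^-19 J/eV) = 13.2 eV.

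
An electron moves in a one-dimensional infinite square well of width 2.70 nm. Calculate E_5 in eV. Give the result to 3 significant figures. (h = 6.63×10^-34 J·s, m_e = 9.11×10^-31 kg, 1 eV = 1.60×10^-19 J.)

For an infinite well E_n = n²h²/(8m_eL²), so E_1 = h²/(8m_eL²) = (6.63×10^-34)²/(8·9.11×10^-31·(2.70×10^-9 m)²) = 8.274×10^-21 J.
Then E_5 = 5²·E_1 = 25·8.274×10^-21 J = 2.069×10^-19 J.
Converting, E_5 = 2.069×10^-19 J / (1.60×10^-19 J/eV) = 1.29 eV.

E_5 = 1.29 eV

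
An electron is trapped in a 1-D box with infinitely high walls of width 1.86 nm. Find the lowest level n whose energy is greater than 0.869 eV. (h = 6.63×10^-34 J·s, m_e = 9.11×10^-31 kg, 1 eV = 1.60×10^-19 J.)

E_1 = h²/(8m_eL²) = 1.743×10^-20 J = 0.1089 eV.
Need n² > 0.869/0.1089 = 7.980, i.e. n > 2.825.
The smallest integer satisfying this is n = 3.

n = 3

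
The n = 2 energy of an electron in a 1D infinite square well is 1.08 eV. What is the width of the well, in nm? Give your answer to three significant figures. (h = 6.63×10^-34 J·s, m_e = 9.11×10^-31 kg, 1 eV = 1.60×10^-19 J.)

L = 1.18 nm

From E_n = n²h²/(8m_eL²), L = n·h/√(8m_eE_n).
E_2 = 1.08 eV = 1.728×10^-19 J, so L = 2·6.63×10^-34/√(8·9.11×10^-31·1.728×10^-19) = 1.18×10^-9 m = 1.18 nm.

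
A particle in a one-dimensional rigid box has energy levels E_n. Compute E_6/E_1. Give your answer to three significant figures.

36.0

E_n ∝ n², so E_6/E_1 = 6²/1² = 36/1 = 36.0.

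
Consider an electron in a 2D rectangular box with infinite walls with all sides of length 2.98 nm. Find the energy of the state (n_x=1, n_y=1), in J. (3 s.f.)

For a 2D rectangular well E = (h²/8m_e)·Σ n_i²/L_i² = (6.626×10^-34)²/(8·9.109×10^-31) · [1²/(2.98 nm)² + 1²/(2.98 nm)²].
Evaluating gives E = 1.36×10^-20 J.

E = 1.36×10^-20 J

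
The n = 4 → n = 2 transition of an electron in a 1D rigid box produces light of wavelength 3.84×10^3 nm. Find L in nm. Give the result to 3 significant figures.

The photon carries ΔE = hc/λ = 6.626×10^-34·2.998×10^8/3.84×10^-6 m = 5.173×10^-20 J.
Since ΔE = (4² − 2²)E_1, E_1 = 4.311×10^-21 J, and L = h/√(8m_eE_1) = 3.74×10^-9 m = 3.74 nm.

L = 3.74 nm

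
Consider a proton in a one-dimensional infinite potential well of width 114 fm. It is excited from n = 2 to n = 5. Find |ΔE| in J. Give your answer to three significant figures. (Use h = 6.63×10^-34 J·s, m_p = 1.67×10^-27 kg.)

E_1 = h²/(8m_pL²) = 2.532×10^-15 J.
|ΔE| = |2² − 5²|·E_1 = 21·2.532×10^-15 J = 5.32×10^-14 J.

|ΔE| = 5.32×10^-14 J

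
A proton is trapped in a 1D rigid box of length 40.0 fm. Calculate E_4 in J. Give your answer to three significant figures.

E_4 = 3.28×10^-13 J

For an infinite well E_n = n²h²/(8m_pL²), so E_1 = h²/(8m_pL²) = (6.626×10^-34)²/(8·1.673×10^-27·(4.00×10^-14 m)²) = 2.050×10^-14 J.
Then E_4 = 4²·E_1 = 16·2.050×10^-14 J = 3.28×10^-13 J.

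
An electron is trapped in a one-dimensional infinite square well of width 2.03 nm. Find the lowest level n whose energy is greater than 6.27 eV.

E_1 = h²/(8m_eL²) = 1.462×10^-20 J = 0.09126 eV.
Need n² > 6.27/0.09126 = 68.70, i.e. n > 8.289.
The smallest integer satisfying this is n = 9.

n = 9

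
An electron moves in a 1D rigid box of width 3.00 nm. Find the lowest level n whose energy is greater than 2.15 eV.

E_1 = h²/(8m_eL²) = 6.694×10^-21 J = 0.04179 eV.
Need n² > 2.15/0.04179 = 51.45, i.e. n > 7.173.
The smallest integer satisfying this is n = 8.

n = 8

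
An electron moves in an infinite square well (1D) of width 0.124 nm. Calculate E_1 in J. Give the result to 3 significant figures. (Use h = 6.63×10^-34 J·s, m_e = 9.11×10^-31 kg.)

For an infinite well E_n = n²h²/(8m_eL²), so E_1 = h²/(8m_eL²) = (6.63×10^-34)²/(8·9.11×10^-31·(1.24×10^-10 m)²) = 3.923×10^-18 J.

E_1 = 3.92×10^-18 J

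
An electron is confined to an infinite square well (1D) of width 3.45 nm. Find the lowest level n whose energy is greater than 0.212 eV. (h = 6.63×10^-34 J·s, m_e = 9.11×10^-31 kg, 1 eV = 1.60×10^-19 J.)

E_1 = h²/(8m_eL²) = 5.067×10^-21 J = 0.03167 eV.
Need n² > 0.212/0.03167 = 6.694, i.e. n > 2.587.
The smallest integer satisfying this is n = 3.

n = 3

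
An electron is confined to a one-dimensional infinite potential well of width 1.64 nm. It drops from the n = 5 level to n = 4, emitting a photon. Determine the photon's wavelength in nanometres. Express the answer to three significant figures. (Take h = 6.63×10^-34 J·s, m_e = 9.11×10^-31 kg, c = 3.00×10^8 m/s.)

λ = 986 nm

E_1 = h²/(8m_eL²) = 2.242×10^-20 J, so ΔE = (5² − 4²)E_1 = 2.018×10^-19 J.
λ = hc/ΔE = (6.63×10^-34·3.00×10^8)/2.018×10^-19 = 9.86×10^-7 m = 986 nm.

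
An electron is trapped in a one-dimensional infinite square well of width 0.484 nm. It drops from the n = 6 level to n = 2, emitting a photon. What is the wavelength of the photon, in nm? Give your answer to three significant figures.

λ = 24.1 nm

E_1 = h²/(8m_eL²) = 2.572×10^-19 J, so ΔE = (6² − 2²)E_1 = 8.230×10^-18 J.
λ = hc/ΔE = (6.626×10^-34·2.998×10^8)/8.230×10^-18 = 2.41×10^-8 m = 24.1 nm.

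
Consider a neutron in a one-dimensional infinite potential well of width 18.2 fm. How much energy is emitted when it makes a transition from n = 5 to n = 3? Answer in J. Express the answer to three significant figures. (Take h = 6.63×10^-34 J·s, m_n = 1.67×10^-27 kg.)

E_1 = h²/(8m_nL²) = 9.933×10^-14 J.
|ΔE| = |5² − 3²|·E_1 = 16·9.933×10^-14 J = 1.59×10^-12 J.

|ΔE| = 1.59×10^-12 J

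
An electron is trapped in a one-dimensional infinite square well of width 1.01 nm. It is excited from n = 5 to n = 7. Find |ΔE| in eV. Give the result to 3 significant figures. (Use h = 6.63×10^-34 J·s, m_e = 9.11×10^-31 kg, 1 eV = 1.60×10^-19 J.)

|ΔE| = 8.87 eV

E_1 = h²/(8m_eL²) = 5.913×10^-20 J.
|ΔE| = |5² − 7²|·E_1 = 24·5.913×10^-20 J = 1.419×10^-18 J = 8.87 eV.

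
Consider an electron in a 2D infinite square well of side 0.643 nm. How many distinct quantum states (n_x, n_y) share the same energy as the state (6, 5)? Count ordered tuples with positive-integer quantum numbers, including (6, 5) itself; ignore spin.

The level has n_x² + n_y² = 61. The ordered positive-integer solutions are (5, 6), (6, 5).
That gives 2 states.

degeneracy = 2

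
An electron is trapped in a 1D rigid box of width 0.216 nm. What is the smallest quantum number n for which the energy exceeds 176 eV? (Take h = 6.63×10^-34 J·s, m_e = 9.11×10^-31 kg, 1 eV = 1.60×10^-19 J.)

E_1 = h²/(8m_eL²) = 1.293×10^-18 J = 8.081 eV.
Need n² > 176/8.081 = 21.78, i.e. n > 4.667.
The smallest integer satisfying this is n = 5.

n = 5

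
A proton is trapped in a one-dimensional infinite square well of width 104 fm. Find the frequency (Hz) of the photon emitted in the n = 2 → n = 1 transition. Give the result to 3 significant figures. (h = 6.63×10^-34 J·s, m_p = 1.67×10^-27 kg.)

f = 1.38×10^19 Hz

E_1 = h²/(8m_pL²) = 3.042×10^-15 J and ΔE = (2² − 1²)E_1 = 9.126×10^-15 J.
f = ΔE/h = 9.126×10^-15/6.63×10^-34 = 1.38×10^19 Hz.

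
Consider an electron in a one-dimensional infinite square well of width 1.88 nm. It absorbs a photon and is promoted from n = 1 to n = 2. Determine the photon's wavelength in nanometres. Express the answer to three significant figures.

λ = 3.88×10^3 nm

E_1 = h²/(8m_eL²) = 1.705×10^-20 J, so ΔE = (2² − 1²)E_1 = 5.115×10^-20 J.
λ = hc/ΔE = (6.626×10^-34·2.998×10^8)/5.115×10^-20 = 3.88×10^-6 m = 3.88×10^3 nm.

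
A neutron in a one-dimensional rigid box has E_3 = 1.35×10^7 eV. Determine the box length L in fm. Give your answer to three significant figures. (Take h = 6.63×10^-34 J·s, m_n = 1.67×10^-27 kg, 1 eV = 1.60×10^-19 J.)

From E_n = n²h²/(8m_nL²), L = n·h/√(8m_nE_n).
E_3 = 1.35×10^7 eV = 2.160×10^-12 J, so L = 3·6.63×10^-34/√(8·1.67×10^-27·2.160×10^-12) = 1.17×10^-14 m = 11.7 fm.

L = 11.7 fm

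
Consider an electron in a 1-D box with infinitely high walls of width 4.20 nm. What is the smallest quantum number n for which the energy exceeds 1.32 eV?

n = 8

E_1 = h²/(8m_eL²) = 3.415×10^-21 J = 0.02132 eV.
Need n² > 1.32/0.02132 = 61.91, i.e. n > 7.868.
The smallest integer satisfying this is n = 8.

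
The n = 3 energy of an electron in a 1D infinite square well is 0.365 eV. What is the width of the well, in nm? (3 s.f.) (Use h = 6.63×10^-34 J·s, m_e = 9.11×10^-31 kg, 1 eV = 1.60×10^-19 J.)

From E_n = n²h²/(8m_eL²), L = n·h/√(8m_eE_n).
E_3 = 0.365 eV = 5.840×10^-20 J, so L = 3·6.63×10^-34/√(8·9.11×10^-31·5.840×10^-20) = 3.05×10^-9 m = 3.05 nm.

L = 3.05 nm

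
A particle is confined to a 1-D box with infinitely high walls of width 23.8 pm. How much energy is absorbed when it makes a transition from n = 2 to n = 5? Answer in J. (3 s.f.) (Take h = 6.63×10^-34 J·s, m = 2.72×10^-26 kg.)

|ΔE| = 7.49×10^-20 J

E_1 = h²/(8mL²) = 3.566×10^-21 J.
|ΔE| = |2² − 5²|·E_1 = 21·3.566×10^-21 J = 7.49×10^-20 J.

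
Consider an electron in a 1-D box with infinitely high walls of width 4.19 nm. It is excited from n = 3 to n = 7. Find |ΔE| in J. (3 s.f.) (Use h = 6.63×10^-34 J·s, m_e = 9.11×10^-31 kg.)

E_1 = h²/(8m_eL²) = 3.436×10^-21 J.
|ΔE| = |3² − 7²|·E_1 = 40·3.436×10^-21 J = 1.37×10^-19 J.

|ΔE| = 1.37×10^-19 J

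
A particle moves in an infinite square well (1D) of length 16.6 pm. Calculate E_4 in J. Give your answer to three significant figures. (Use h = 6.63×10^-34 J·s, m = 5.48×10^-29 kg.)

For an infinite well E_n = n²h²/(8mL²), so E_1 = h²/(8mL²) = (6.63×10^-34)²/(8·5.48×10^-29·(1.66×10^-11 m)²) = 3.639×10^-18 J.
Then E_4 = 4²·E_1 = 16·3.639×10^-18 J = 5.82×10^-17 J.

E_4 = 5.82×10^-17 J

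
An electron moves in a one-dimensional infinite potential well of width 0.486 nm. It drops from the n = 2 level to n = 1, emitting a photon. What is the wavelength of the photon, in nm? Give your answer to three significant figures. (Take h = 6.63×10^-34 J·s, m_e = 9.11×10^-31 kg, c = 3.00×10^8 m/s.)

λ = 260 nm

E_1 = h²/(8m_eL²) = 2.554×10^-19 J, so ΔE = (2² − 1²)E_1 = 7.662×10^-19 J.
λ = hc/ΔE = (6.63×10^-34·3.00×10^8)/7.662×10^-19 = 2.60×10^-7 m = 260 nm.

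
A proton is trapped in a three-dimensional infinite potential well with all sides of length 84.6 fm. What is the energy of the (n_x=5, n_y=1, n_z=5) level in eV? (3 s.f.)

For a 3D rectangular well E = (h²/8m_p)·Σ n_i²/L_i² = (6.626×10^-34)²/(8·1.673×10^-27) · [5²/(84.6 fm)² + 1²/(84.6 fm)² + 5²/(84.6 fm)²].
Evaluating gives E = 2.337×10^-13 J = 1.46×10^6 eV.

E = 1.46×10^6 eV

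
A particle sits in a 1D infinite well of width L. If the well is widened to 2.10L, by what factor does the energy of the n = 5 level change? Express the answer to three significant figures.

E_n ∝ 1/L², so the energy scales by 1/2.10² = 0.227.

0.227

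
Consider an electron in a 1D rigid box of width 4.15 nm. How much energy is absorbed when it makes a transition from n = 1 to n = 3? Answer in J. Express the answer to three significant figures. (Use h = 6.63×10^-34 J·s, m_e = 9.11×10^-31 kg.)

|ΔE| = 2.80×10^-20 J

E_1 = h²/(8m_eL²) = 3.502×10^-21 J.
|ΔE| = |1² − 3²|·E_1 = 8·3.502×10^-21 J = 2.80×10^-20 J.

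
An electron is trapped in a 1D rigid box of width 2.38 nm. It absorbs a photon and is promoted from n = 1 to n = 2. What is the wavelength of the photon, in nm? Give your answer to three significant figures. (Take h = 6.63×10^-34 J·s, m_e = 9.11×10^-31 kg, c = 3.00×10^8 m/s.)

E_1 = h²/(8m_eL²) = 1.065×10^-20 J, so ΔE = (2² − 1²)E_1 = 3.195×10^-20 J.
λ = hc/ΔE = (6.63×10^-34·3.00×10^8)/3.195×10^-20 = 6.23×10^-6 m = 6.23×10^3 nm.

λ = 6.23×10^3 nm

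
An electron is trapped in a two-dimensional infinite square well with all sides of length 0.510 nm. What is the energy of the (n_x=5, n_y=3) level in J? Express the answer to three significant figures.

For a 2D rectangular well E = (h²/8m_e)·Σ n_i²/L_i² = (6.626×10^-34)²/(8·9.109×10^-31) · [5²/(0.510 nm)² + 3²/(0.510 nm)²].
Evaluating gives E = 7.88×10^-18 J.

E = 7.88×10^-18 J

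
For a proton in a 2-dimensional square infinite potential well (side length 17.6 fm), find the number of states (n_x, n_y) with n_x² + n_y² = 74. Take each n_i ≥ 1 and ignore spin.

degeneracy = 2

The level has n_x² + n_y² = 74. The ordered positive-integer solutions are (5, 7), (7, 5).
That gives 2 states.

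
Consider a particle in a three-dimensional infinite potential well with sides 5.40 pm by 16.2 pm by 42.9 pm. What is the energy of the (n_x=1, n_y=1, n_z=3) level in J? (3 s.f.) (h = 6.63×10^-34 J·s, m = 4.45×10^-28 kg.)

E = 5.31×10^-18 J

For a 3D rectangular well E = (h²/8m)·Σ n_i²/L_i² = (6.63×10^-34)²/(8·4.45×10^-28) · [1²/(5.40 pm)² + 1²/(16.2 pm)² + 3²/(42.9 pm)²].
Evaluating gives E = 5.31×10^-18 J.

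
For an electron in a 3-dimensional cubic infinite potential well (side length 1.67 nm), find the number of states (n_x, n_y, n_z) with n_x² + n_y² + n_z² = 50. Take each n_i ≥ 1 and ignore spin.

The level has n_x² + n_y² + n_z² = 50. The ordered positive-integer solutions are (3, 4, 5), (3, 5, 4), (4, 3, 5), (4, 5, 3), (5, 3, 4), (5, 4, 3).
That gives 6 states.

degeneracy = 6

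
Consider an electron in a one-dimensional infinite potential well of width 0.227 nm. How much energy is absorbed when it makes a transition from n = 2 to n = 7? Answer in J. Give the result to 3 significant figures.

E_1 = h²/(8m_eL²) = 1.169×10^-18 J.
|ΔE| = |2² − 7²|·E_1 = 45·1.169×10^-18 J = 5.26×10^-17 J.

|ΔE| = 5.26×10^-17 J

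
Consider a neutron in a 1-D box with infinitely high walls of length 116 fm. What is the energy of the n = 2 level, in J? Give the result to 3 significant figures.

E_2 = 9.74×10^-15 J

For an infinite well E_n = n²h²/(8m_nL²), so E_1 = h²/(8m_nL²) = (6.626×10^-34)²/(8·1.675×10^-27·(1.16×10^-13 m)²) = 2.435×10^-15 J.
Then E_2 = 2²·E_1 = 4·2.435×10^-15 J = 9.74×10^-15 J.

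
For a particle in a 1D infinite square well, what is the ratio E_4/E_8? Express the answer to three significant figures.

0.250

E_n ∝ n², so E_4/E_8 = 4²/8² = 16/64 = 0.250.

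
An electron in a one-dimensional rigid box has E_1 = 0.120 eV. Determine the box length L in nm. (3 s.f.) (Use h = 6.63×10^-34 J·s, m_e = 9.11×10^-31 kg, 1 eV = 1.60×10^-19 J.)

From E_n = n²h²/(8m_eL²), L = n·h/√(8m_eE_n).
E_1 = 0.120 eV = 1.920×10^-20 J, so L = 1·6.63×10^-34/√(8·9.11×10^-31·1.920×10^-20) = 1.77×10^-9 m = 1.77 nm.

L = 1.77 nm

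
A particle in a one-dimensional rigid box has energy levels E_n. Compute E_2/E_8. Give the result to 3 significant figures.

E_n ∝ n², so E_2/E_8 = 2²/8² = 4/64 = 0.0625.

0.0625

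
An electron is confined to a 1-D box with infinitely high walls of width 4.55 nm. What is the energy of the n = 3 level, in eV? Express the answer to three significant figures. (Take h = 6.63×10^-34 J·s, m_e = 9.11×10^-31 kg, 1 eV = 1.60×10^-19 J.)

For an infinite well E_n = n²h²/(8m_eL²), so E_1 = h²/(8m_eL²) = (6.63×10^-34)²/(8·9.11×10^-31·(4.55×10^-9 m)²) = 2.913×10^-21 J.
Then E_3 = 3²·E_1 = 9·2.913×10^-21 J = 2.622×10^-20 J.
Converting, E_3 = 2.622×10^-20 J / (1.60×10^-19 J/eV) = 0.164 eV.

E_3 = 0.164 eV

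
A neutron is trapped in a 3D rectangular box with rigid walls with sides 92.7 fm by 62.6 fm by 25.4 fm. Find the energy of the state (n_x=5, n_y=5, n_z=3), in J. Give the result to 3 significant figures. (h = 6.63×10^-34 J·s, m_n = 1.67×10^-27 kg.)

E = 7.65×10^-13 J

For a 3D rectangular well E = (h²/8m_n)·Σ n_i²/L_i² = (6.63×10^-34)²/(8·1.67×10^-27) · [5²/(92.7 fm)² + 5²/(62.6 fm)² + 3²/(25.4 fm)²].
Evaluating gives E = 7.65×10^-13 J.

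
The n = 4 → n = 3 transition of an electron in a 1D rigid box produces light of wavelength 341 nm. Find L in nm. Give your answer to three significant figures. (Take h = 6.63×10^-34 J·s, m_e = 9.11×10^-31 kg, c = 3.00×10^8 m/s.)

The photon carries ΔE = hc/λ = 6.63×10^-34·3.00×10^8/3.41×10^-7 m = 5.833×10^-19 J.
Since ΔE = (4² − 3²)E_1, E_1 = 8.333×10^-20 J, and L = h/√(8m_eE_1) = 8.51×10^-10 m = 0.851 nm.

L = 0.851 nm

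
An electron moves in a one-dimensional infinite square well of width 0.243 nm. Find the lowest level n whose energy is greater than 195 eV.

n = 6

E_1 = h²/(8m_eL²) = 1.020×10^-18 J = 6.367 eV.
Need n² > 195/6.367 = 30.63, i.e. n > 5.534.
The smallest integer satisfying this is n = 6.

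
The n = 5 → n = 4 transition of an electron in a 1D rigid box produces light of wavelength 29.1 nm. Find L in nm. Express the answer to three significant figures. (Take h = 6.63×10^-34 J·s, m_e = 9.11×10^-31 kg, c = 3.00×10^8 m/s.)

L = 0.282 nm

The photon carries ΔE = hc/λ = 6.63×10^-34·3.00×10^8/2.91×10^-8 m = 6.835×10^-18 J.
Since ΔE = (5² − 4²)E_1, E_1 = 7.594×10^-19 J, and L = h/√(8m_eE_1) = 2.82×10^-10 m = 0.282 nm.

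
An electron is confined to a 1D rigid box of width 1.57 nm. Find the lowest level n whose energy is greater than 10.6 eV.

n = 9

E_1 = h²/(8m_eL²) = 2.444×10^-20 J = 0.1526 eV.
Need n² > 10.6/0.1526 = 69.46, i.e. n > 8.334.
The smallest integer satisfying this is n = 9.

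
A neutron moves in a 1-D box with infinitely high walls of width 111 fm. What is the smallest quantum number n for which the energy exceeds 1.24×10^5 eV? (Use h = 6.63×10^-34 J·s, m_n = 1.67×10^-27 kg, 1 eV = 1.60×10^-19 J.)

E_1 = h²/(8m_nL²) = 2.670×10^-15 J = 1.669×10^4 eV.
Need n² > 1.24×10^5/1.669×10^4 = 7.430, i.e. n > 2.726.
The smallest integer satisfying this is n = 3.

n = 3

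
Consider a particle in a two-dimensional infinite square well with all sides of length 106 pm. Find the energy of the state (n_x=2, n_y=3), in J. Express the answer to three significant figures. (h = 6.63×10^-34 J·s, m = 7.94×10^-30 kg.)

E = 8.01×10^-18 J

For a 2D rectangular well E = (h²/8m)·Σ n_i²/L_i² = (6.63×10^-34)²/(8·7.94×10^-30) · [2²/(106 pm)² + 3²/(106 pm)²].
Evaluating gives E = 8.01×10^-18 J.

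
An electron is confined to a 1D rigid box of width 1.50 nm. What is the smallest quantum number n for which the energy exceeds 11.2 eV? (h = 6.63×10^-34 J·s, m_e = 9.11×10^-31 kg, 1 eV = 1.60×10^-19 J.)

E_1 = h²/(8m_eL²) = 2.681×10^-20 J = 0.1676 eV.
Need n² > 11.2/0.1676 = 66.83, i.e. n > 8.175.
The smallest integer satisfying this is n = 9.

n = 9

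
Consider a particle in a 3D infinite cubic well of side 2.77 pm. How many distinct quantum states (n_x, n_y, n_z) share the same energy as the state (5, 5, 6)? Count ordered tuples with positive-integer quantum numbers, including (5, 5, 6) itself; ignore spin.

degeneracy = 15

The level has n_x² + n_y² + n_z² = 86. The ordered positive-integer solutions are (1, 2, 9), (1, 6, 7), (1, 7, 6), (1, 9, 2), (2, 1, 9), (2, 9, 1), (5, 5, 6), (5, 6, 5), (6, 1, 7), (6, 5, 5), (6, 7, 1), (7, 1, 6), (7, 6, 1), (9, 1, 2), (9, 2, 1).
That gives 15 states.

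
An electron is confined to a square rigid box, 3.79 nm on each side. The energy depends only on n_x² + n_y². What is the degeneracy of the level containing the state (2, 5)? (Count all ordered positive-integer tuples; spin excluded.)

degeneracy = 2

The level has n_x² + n_y² = 29. The ordered positive-integer solutions are (2, 5), (5, 2).
That gives 2 states.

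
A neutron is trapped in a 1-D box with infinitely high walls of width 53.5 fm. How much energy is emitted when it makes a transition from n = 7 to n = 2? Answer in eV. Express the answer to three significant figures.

E_1 = h²/(8m_nL²) = 1.145×10^-14 J.
|ΔE| = |7² − 2²|·E_1 = 45·1.145×10^-14 J = 5.152×10^-13 J = 3.22×10^6 eV.

|ΔE| = 3.22×10^6 eV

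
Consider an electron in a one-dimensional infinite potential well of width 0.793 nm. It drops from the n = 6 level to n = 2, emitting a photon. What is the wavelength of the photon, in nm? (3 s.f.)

λ = 64.8 nm

E_1 = h²/(8m_eL²) = 9.581×10^-20 J, so ΔE = (6² − 2²)E_1 = 3.066×10^-18 J.
λ = hc/ΔE = (6.626×10^-34·2.998×10^8)/3.066×10^-18 = 6.48×10^-8 m = 64.8 nm.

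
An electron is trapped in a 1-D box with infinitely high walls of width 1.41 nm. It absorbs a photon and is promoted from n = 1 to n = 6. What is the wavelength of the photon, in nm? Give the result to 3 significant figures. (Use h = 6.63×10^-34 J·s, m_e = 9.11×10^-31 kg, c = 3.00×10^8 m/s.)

λ = 187 nm

E_1 = h²/(8m_eL²) = 3.034×10^-20 J, so ΔE = (6² − 1²)E_1 = 1.062×10^-18 J.
λ = hc/ΔE = (6.63×10^-34·3.00×10^8)/1.062×10^-18 = 1.87×10^-7 m = 187 nm.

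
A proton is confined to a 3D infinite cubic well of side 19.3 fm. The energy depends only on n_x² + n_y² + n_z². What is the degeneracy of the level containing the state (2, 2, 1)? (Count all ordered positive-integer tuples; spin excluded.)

degeneracy = 3

The level has n_x² + n_y² + n_z² = 9. The ordered positive-integer solutions are (1, 2, 2), (2, 1, 2), (2, 2, 1).
That gives 3 states.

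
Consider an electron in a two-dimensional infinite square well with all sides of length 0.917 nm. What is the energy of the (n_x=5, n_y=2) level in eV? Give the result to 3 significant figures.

E = 13.0 eV

For a 2D rectangular well E = (h²/8m_e)·Σ n_i²/L_i² = (6.626×10^-34)²/(8·9.109×10^-31) · [5²/(0.917 nm)² + 2²/(0.917 nm)²].
Evaluating gives E = 2.078×10^-18 J = 13.0 eV.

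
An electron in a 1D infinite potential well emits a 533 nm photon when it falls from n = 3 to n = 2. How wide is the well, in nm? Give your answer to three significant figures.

The photon carries ΔE = hc/λ = 6.626×10^-34·2.998×10^8/5.33×10^-7 m = 3.727×10^-19 J.
Since ΔE = (3² − 2²)E_1, E_1 = 7.454×10^-20 J, and L = h/√(8m_eE_1) = 8.99×10^-10 m = 0.899 nm.

L = 0.899 nm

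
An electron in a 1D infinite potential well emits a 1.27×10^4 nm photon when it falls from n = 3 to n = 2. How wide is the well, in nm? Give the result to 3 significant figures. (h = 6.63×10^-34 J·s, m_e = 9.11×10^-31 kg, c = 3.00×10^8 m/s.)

L = 4.39 nm

The photon carries ΔE = hc/λ = 6.63×10^-34·3.00×10^8/1.27×10^-5 m = 1.566×10^-20 J.
Since ΔE = (3² − 2²)E_1, E_1 = 3.132×10^-21 J, and L = h/√(8m_eE_1) = 4.39×10^-9 m = 4.39 nm.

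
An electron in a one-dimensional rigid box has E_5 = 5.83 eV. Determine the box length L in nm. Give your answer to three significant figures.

From E_n = n²h²/(8m_eL²), L = n·h/√(8m_eE_n).
E_5 = 5.83 eV = 9.340×10^-19 J, so L = 5·6.626×10^-34/√(8·9.109×10^-31·9.340×10^-19) = 1.27×10^-9 m = 1.27 nm.

L = 1.27 nm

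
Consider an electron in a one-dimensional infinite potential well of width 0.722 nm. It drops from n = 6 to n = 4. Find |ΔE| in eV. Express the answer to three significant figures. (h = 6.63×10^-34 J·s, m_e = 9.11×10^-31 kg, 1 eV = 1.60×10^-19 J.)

|ΔE| = 14.5 eV

E_1 = h²/(8m_eL²) = 1.157×10^-19 J.
|ΔE| = |6² − 4²|·E_1 = 20·1.157×10^-19 J = 2.314×10^-18 J = 14.5 eV.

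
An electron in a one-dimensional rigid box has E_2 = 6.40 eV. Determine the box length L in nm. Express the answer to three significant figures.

L = 0.485 nm

From E_n = n²h²/(8m_eL²), L = n·h/√(8m_eE_n).
E_2 = 6.40 eV = 1.025×10^-18 J, so L = 2·6.626×10^-34/√(8·9.109×10^-31·1.025×10^-18) = 4.85×10^-10 m = 0.485 nm.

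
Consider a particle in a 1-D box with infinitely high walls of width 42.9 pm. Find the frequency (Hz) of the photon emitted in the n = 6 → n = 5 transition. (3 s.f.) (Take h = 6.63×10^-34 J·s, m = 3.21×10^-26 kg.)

E_1 = h²/(8mL²) = 9.301×10^-22 J and ΔE = (6² − 5²)E_1 = 1.023×10^-20 J.
f = ΔE/h = 1.023×10^-20/6.63×10^-34 = 1.54×10^13 Hz.

f = 1.54×10^13 Hz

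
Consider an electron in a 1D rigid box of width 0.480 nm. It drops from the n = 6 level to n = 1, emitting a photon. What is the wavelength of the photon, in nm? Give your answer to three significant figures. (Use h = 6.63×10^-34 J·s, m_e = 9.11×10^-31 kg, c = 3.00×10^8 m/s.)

λ = 21.7 nm

E_1 = h²/(8m_eL²) = 2.618×10^-19 J, so ΔE = (6² − 1²)E_1 = 9.163×10^-18 J.
λ = hc/ΔE = (6.63×10^-34·3.00×10^8)/9.163×10^-18 = 2.17×10^-8 m = 21.7 nm.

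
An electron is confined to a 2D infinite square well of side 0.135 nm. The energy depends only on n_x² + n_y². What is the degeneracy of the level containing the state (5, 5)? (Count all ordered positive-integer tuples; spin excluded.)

degeneracy = 3

The level has n_x² + n_y² = 50. The ordered positive-integer solutions are (1, 7), (5, 5), (7, 1).
That gives 3 states.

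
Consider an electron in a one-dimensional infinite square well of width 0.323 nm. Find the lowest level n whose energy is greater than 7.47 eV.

E_1 = h²/(8m_eL²) = 5.775×10^-19 J = 3.605 eV.
Need n² > 7.47/3.605 = 2.072, i.e. n > 1.439.
The smallest integer satisfying this is n = 2.

n = 2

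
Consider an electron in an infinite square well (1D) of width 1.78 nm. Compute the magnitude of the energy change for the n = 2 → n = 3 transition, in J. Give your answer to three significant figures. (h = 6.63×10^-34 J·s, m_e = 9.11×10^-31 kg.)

|ΔE| = 9.52×10^-20 J

E_1 = h²/(8m_eL²) = 1.904×10^-20 J.
|ΔE| = |2² − 3²|·E_1 = 5·1.904×10^-20 J = 9.52×10^-20 J.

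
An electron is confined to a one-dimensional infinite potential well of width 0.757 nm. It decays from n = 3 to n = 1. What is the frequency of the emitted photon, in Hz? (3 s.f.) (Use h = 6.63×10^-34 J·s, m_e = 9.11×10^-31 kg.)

f = 1.27×10^15 Hz

E_1 = h²/(8m_eL²) = 1.053×10^-19 J and ΔE = (3² − 1²)E_1 = 8.424×10^-19 J.
f = ΔE/h = 8.424×10^-19/6.63×10^-34 = 1.27×10^15 Hz.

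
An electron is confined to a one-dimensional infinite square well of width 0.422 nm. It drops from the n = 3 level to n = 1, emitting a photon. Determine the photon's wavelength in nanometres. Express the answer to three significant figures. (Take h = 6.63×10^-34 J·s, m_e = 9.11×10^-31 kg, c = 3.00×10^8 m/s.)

E_1 = h²/(8m_eL²) = 3.387×10^-19 J, so ΔE = (3² − 1²)E_1 = 2.710×10^-18 J.
λ = hc/ΔE = (6.63×10^-34·3.00×10^8)/2.710×10^-18 = 7.34×10^-8 m = 73.4 nm.

λ = 73.4 nm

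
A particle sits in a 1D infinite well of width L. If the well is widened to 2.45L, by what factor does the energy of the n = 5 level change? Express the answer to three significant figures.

0.167

E_n ∝ 1/L², so the energy scales by 1/2.45² = 0.167.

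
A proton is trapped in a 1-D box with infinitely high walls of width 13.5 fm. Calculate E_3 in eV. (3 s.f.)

E_3 = 1.01×10^7 eV

For an infinite well E_n = n²h²/(8m_pL²), so E_1 = h²/(8m_pL²) = (6.626×10^-34)²/(8·1.673×10^-27·(1.35×10^-14 m)²) = 1.800×10^-13 J.
Then E_3 = 3²·E_1 = 9·1.800×10^-13 J = 1.620×10^-12 J.
Converting, E_3 = 1.620×10^-12 J / (1.602×10^-19 J/eV) = 1.01×10^7 eV.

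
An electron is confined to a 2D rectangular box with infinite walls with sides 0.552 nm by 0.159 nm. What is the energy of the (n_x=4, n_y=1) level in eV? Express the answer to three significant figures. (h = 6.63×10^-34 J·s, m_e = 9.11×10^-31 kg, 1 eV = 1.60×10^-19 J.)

E = 34.7 eV

For a 2D rectangular well E = (h²/8m_e)·Σ n_i²/L_i² = (6.63×10^-34)²/(8·9.11×10^-31) · [4²/(0.552 nm)² + 1²/(0.159 nm)²].
Evaluating gives E = 5.553×10^-18 J = 34.7 eV.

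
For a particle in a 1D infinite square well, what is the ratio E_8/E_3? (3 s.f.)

E_n ∝ n², so E_8/E_3 = 8²/3² = 64/9 = 7.11.

7.11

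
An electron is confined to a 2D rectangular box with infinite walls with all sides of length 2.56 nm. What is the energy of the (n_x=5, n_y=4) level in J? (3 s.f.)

E = 3.77×10^-19 J

For a 2D rectangular well E = (h²/8m_e)·Σ n_i²/L_i² = (6.626×10^-34)²/(8·9.109×10^-31) · [5²/(2.56 nm)² + 4²/(2.56 nm)²].
Evaluating gives E = 3.77×10^-19 J.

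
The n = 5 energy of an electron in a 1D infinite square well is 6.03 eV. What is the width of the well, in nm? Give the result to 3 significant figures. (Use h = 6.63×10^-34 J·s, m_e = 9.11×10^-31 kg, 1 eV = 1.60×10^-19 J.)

From E_n = n²h²/(8m_eL²), L = n·h/√(8m_eE_n).
E_5 = 6.03 eV = 9.648×10^-19 J, so L = 5·6.63×10^-34/√(8·9.11×10^-31·9.648×10^-19) = 1.25×10^-9 m = 1.25 nm.

L = 1.25 nm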